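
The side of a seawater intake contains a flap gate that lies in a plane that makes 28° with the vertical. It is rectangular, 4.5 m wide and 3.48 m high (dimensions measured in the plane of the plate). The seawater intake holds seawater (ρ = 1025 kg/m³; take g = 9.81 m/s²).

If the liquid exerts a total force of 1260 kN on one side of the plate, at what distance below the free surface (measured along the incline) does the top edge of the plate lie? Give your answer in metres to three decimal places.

γ = ρg = 1025 × 9.81 / 1000 = 10.05525 kN/m³.
A = 4.5 × 3.48 = 15.66 m².
From F = γ·h_c·A, the centroid depth is h_c = 1260/(10.05525 × 15.66) = 8.00177 m.
The plate makes 28° with the vertical, i.e. θ = 90° − 28° = 62° to the horizontal. Measuring y along the incline from the free-surface line, vertical depth h = y·sinθ with sinθ = 0.882948.
Along the incline, y_c = h_c/sinθ = 8.00177/0.882948 = 9.06256 m.
The centroid lies 3.48/2 = 1.74 m below the top edge, so the top edge sits at y_top = 9.06256 − 1.74 = 7.32256 m along the incline.

y_top ≈ 7.323 m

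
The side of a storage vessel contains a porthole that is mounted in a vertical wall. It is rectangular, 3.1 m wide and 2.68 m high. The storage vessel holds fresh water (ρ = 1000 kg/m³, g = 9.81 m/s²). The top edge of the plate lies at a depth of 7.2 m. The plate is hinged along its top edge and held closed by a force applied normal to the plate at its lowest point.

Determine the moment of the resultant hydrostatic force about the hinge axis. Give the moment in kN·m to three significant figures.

M ≈ 981 kN·m

γ = ρg = 1000 × 9.81 = 9810 N/m³ = 9.81 kN/m³.
The centroid lies 2.68/2 = 1.34 m below the top edge, so the centroid depth is h_c = 7.2 + 1.34 = 8.54 m.
A = 3.1 × 2.68 = 8.308 m².
Resultant F = γ·h_c·A = 9.81 × 8.54 × 8.308 = 696.023 kN.
I_c = b·h³/12 = 3.1 × 2.68³/12 = 4.97261 m⁴.
Centre of pressure: y_p = y_c + I_c/(y_c·A) = 8.54 + 4.97261/(8.54 × 8.308) = 8.54 + 0.0700858 = 8.61009 m along the plane.
The resultant acts 1.34 + 0.0700858 = 1.41009 m (along the plate) below the hinge at the top edge, so the moment about the hinge is M = F × 1.41009 = 696.023 × 1.41009 = 981.455 kN·m.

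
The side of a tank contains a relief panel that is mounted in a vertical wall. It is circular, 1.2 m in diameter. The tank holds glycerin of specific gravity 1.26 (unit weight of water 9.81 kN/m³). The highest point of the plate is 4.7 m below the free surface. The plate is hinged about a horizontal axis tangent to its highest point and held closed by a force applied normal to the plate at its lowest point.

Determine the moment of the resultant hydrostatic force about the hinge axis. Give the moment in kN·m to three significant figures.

γ = 1.26 × 9.81 = 12.3606 kN/m³.
The centroid is at the centre, 0.6 m below the top of the plate, so the centroid depth is h_c = 4.7 + 0.6 = 5.3 m.
A = π(0.6)² = 1.13097 m².
Resultant F = γ·h_c·A = 12.3606 × 5.3 × 1.13097 = 74.0912 kN.
I_c = πr⁴/4 = π × 0.6⁴/4 = 0.101788 m⁴.
Centre of pressure: y_p = y_c + I_c/(y_c·A) = 5.3 + 0.101788/(5.3 × 1.13097) = 5.3 + 0.0169812 = 5.31698 m along the plane.
The resultant acts 0.6 + 0.0169812 = 0.616981 m (along the plate) below the hinge at the top edge, so the moment about the hinge is M = F × 0.616981 = 74.0912 × 0.616981 = 45.7129 kN·m.

M ≈ 45.7 kN·m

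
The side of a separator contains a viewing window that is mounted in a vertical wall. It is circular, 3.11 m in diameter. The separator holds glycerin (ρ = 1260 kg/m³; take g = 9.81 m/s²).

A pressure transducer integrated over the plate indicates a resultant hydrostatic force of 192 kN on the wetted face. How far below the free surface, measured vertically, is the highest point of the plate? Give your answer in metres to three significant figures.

d_top ≈ 0.490 m

γ = ρg = 1260 × 9.81 / 1000 = 12.3606 kN/m³.
A = π(1.555)² = 7.59645 m².
From F = γ·h_c·A, the centroid depth is h_c = 192/(12.3606 × 7.59645) = 2.0448 m.
The centroid is at the centre, 1.555 m below the top of the plate, so the highest point sits at h_top = 2.0448 − 1.555 = 0.4898 m below the surface.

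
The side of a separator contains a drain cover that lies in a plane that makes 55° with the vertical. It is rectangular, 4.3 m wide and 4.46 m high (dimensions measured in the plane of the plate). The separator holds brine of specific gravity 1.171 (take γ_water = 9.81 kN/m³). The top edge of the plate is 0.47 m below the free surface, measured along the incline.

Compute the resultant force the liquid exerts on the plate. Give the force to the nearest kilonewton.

γ = 1.171 × 9.81 = 11.48751 kN/m³.
The plate makes 55° with the vertical, i.e. θ = 90° − 55° = 35° to the horizontal. Measuring y along the incline from the free-surface line, vertical depth h = y·sinθ with sinθ = 0.573576.
The centroid lies 4.46/2 = 2.23 m below the top edge, so y_c = 0.47 + 2.23 = 2.7 m and h_c = 2.7 × 0.573576 = 1.54866 m.
A = 4.3 × 4.46 = 19.178 m².
Resultant F = γ·h_c·A = 11.48751 × 1.54866 × 19.178 = 341.181 kN.

F ≈ 341 kN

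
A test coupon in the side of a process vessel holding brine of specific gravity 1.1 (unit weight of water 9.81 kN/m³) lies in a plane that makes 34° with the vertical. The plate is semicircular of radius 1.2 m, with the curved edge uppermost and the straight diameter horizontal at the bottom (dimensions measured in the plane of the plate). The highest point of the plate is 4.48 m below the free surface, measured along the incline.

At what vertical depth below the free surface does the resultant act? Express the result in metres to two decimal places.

γ = 1.1 × 9.81 = 10.791 kN/m³.
The plate makes 34° with the vertical, i.e. θ = 90° − 34° = 56° to the horizontal. Measuring y along the incline from the free-surface line, vertical depth h = y·sinθ with sinθ = 0.829038.
The centroid lies 4r/(3π) = 0.509296 m above the diameter, so r − 4r/(3π) = 1.2 − 0.509296 = 0.690704 m below the topmost point, so y_c = 4.48 + 0.690704 = 5.1707 m and h_c = 5.1707 × 0.829038 = 4.28671 m.
A = πr²/2 = π × 1.2²/2 = 2.26195 m².
Resultant F = γ·h_c·A = 10.791 × 4.28671 × 2.26195 = 104.633 kN.
I_c = (π/8 − 8/(9π))·r⁴ = 0.109757 × 1.2⁴ = 0.227592 m⁴.
Centre of pressure: y_p = y_c + I_c/(y_c·A) = 5.1707 + 0.227592/(5.1707 × 2.26195) = 5.1707 + 0.0194592 = 5.19016 m along the plane.
Vertically, h_p = y_p·sinθ = 5.19016 × 0.829038 = 4.30284 m.

h_p = 4.30 m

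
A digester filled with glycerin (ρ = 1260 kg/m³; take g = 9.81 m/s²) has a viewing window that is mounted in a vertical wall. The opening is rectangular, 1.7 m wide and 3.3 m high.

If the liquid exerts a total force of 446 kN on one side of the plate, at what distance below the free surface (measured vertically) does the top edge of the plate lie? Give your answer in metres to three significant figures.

d_top ≈ 4.78 m

γ = ρg = 1260 × 9.81 / 1000 = 12.3606 kN/m³.
A = 1.7 × 3.3 = 5.61 m².
From F = γ·h_c·A, the centroid depth is h_c = 446/(12.3606 × 5.61) = 6.4318 m.
The centroid lies 3.3/2 = 1.65 m below the top edge, so the top edge sits at h_top = 6.4318 − 1.65 = 4.7818 m below the surface.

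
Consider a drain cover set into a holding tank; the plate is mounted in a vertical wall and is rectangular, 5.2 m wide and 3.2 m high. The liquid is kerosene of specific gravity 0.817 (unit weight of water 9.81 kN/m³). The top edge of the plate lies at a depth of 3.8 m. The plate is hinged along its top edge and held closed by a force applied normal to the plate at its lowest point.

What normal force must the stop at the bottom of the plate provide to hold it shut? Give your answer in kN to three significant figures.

P ≈ 396 kN

γ = 0.817 × 9.81 = 8.01477 kN/m³.
The centroid lies 3.2/2 = 1.6 m below the top edge, so the centroid depth is h_c = 3.8 + 1.6 = 5.4 m.
A = 5.2 × 3.2 = 16.64 m².
Resultant F = γ·h_c·A = 8.01477 × 5.4 × 16.64 = 720.175 kN.
I_c = b·h³/12 = 5.2 × 3.2³/12 = 14.1995 m⁴.
Centre of pressure: y_p = y_c + I_c/(y_c·A) = 5.4 + 14.1995/(5.4 × 16.64) = 5.4 + 0.158025 = 5.55803 m along the plane.
The resultant acts 1.6 + 0.158025 = 1.75803 m (along the plate) below the hinge at the top edge, so the moment about the hinge is M = F × 1.75803 = 720.175 × 1.75803 = 1266.09 kN·m.
A normal force at the bottom, 3.2 m from the hinge, must supply this moment: P = 1266.09/3.2 = 395.653 kN.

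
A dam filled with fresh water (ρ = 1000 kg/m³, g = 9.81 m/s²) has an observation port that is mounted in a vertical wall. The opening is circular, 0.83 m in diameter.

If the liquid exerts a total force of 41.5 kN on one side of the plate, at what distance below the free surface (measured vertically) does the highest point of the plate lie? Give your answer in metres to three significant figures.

d_top ≈ 7.40 m

γ = ρg = 1000 × 9.81 = 9810 N/m³ = 9.81 kN/m³.
A = π(0.415)² = 0.541061 m².
From F = γ·h_c·A, the centroid depth is h_c = 41.5/(9.81 × 0.541061) = 7.81867 m.
The centroid is at the centre, 0.415 m below the top of the plate, so the highest point sits at h_top = 7.81867 − 0.415 = 7.40367 m below the surface.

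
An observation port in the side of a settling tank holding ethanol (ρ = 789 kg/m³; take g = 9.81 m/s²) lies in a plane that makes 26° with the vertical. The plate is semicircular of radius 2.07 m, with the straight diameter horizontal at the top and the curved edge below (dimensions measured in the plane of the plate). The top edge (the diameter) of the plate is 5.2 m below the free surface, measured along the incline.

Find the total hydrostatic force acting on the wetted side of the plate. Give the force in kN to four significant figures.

γ = ρg = 789 × 9.81 / 1000 = 7.74009 kN/m³.
The plate makes 26° with the vertical, i.e. θ = 90° − 26° = 64° to the horizontal. Measuring y along the incline from the free-surface line, vertical depth h = y·sinθ with sinθ = 0.898794.
The centroid of a semicircle lies 4r/(3π) = 0.878535 m from the diameter, here below the top edge, so y_c = 5.2 + 0.878535 = 6.07854 m and h_c = 6.07854 × 0.898794 = 5.46336 m.
A = πr²/2 = π × 2.07²/2 = 6.73071 m².
Resultant F = γ·h_c·A = 7.74009 × 5.46336 × 6.73071 = 284.621 kN.

F ≈ 284.6 kN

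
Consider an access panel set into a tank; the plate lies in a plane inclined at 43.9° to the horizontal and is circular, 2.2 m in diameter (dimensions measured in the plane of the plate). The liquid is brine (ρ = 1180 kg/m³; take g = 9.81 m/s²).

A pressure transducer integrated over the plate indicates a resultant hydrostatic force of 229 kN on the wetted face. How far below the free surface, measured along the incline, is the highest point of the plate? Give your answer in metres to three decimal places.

y_top ≈ 6.405 m

γ = ρg = 1180 × 9.81 / 1000 = 11.5758 kN/m³.
A = π(1.1)² = 3.80133 m².
From F = γ·h_c·A, the centroid depth is h_c = 229/(11.5758 × 3.80133) = 5.20414 m.
Let θ = 43.9° be the plate's angle to the horizontal; measure y along the incline from where the plane meets the free surface. Vertical depth h = y·sinθ with sinθ = 0.693402.
Along the incline, y_c = h_c/sinθ = 5.20414/0.693402 = 7.50523 m.
The centroid is at the centre, 1.1 m below the top of the plate, so the highest point sits at y_top = 7.50523 − 1.1 = 6.40523 m along the incline.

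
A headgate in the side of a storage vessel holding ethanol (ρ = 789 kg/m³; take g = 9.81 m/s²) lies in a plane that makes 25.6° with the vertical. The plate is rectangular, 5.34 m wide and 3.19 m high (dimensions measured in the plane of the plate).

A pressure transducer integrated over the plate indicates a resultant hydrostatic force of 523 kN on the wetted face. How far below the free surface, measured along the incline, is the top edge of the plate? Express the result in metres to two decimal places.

y_top ≈ 2.80 m

γ = ρg = 789 × 9.81 / 1000 = 7.74009 kN/m³.
A = 5.34 × 3.19 = 17.0346 m².
From F = γ·h_c·A, the centroid depth is h_c = 523/(7.74009 × 17.0346) = 3.96665 m.
The plate makes 25.6° with the vertical, i.e. θ = 90° − 25.6° = 64.4° to the horizontal. Measuring y along the incline from the free-surface line, vertical depth h = y·sinθ with sinθ = 0.901833.
Along the incline, y_c = h_c/sinθ = 3.96665/0.901833 = 4.39843 m.
The centroid lies 3.19/2 = 1.595 m below the top edge, so the top edge sits at y_top = 4.39843 − 1.595 = 2.80343 m along the incline.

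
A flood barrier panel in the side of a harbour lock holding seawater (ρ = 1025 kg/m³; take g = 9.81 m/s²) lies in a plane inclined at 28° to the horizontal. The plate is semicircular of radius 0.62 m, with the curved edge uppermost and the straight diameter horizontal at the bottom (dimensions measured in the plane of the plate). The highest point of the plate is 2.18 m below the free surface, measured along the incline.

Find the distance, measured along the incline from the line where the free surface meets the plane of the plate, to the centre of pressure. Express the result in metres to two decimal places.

y_p = 2.55 m

γ = ρg = 1025 × 9.81 / 1000 = 10.05525 kN/m³.
Let θ = 28° be the plate's angle to the horizontal; measure y along the incline from where the plane meets the free surface. Vertical depth h = y·sinθ with sinθ = 0.469472.
The centroid lies 4r/(3π) = 0.263136 m above the diameter, so r − 4r/(3π) = 0.62 − 0.263136 = 0.356864 m below the topmost point, so y_c = 2.18 + 0.356864 = 2.53686 m and h_c = 2.53686 × 0.469472 = 1.19098 m.
A = πr²/2 = π × 0.62²/2 = 0.603814 m².
Resultant F = γ·h_c·A = 10.05525 × 1.19098 × 0.603814 = 7.23104 kN.
I_c = (π/8 − 8/(9π))·r⁴ = 0.109757 × 0.62⁴ = 0.0162181 m⁴.
Centre of pressure: y_p = y_c + I_c/(y_c·A) = 2.53686 + 0.0162181/(2.53686 × 0.603814) = 2.53686 + 0.0105877 = 2.54745 m along the plane.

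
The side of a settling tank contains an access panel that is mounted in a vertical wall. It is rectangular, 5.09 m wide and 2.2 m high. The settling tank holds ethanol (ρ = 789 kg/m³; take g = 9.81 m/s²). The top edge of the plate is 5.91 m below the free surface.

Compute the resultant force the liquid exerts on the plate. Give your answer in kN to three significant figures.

F ≈ 608 kN

γ = ρg = 789 × 9.81 / 1000 = 7.74009 kN/m³.
The centroid lies 2.2/2 = 1.1 m below the top edge, so the centroid depth is h_c = 5.91 + 1.1 = 7.01 m.
A = 5.09 × 2.2 = 11.198 m².
Resultant F = γ·h_c·A = 7.74009 × 7.01 × 11.198 = 607.581 kN.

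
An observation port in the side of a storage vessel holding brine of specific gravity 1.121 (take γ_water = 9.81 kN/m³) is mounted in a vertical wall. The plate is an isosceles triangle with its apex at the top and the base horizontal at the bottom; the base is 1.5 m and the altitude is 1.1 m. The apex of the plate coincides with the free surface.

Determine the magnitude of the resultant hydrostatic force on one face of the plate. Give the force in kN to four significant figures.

F ≈ 6.653 kN

γ = 1.121 × 9.81 = 10.99701 kN/m³.
With the apex up, the centroid sits 2h/3 = 2 × 1.1/3 = 0.733333 m below the apex, so the centroid depth is h_c = 0.733333 m.
A = ½ × 1.5 × 1.1 = 0.825 m².
Resultant F = γ·h_c·A = 10.99701 × 0.733333 × 0.825 = 6.65319 kN.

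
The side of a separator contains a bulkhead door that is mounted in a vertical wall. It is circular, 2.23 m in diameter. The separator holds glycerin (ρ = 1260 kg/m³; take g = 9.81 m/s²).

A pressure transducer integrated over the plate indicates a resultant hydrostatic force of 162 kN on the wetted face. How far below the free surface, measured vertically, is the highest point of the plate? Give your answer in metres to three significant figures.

γ = ρg = 1260 × 9.81 / 1000 = 12.3606 kN/m³.
A = π(1.115)² = 3.90571 m².
From F = γ·h_c·A, the centroid depth is h_c = 162/(12.3606 × 3.90571) = 3.35564 m.
The centroid is at the centre, 1.115 m below the top of the plate, so the highest point sits at h_top = 3.35564 − 1.115 = 2.24064 m below the surface.

d_top ≈ 2.24 m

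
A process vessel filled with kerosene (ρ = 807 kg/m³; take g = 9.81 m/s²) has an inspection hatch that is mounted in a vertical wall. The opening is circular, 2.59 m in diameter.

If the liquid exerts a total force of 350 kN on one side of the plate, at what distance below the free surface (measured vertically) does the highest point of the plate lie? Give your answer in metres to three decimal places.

γ = ρg = 807 × 9.81 / 1000 = 7.91667 kN/m³.
A = π(1.295)² = 5.26853 m².
From F = γ·h_c·A, the centroid depth is h_c = 350/(7.91667 × 5.26853) = 8.39143 m.
The centroid is at the centre, 1.295 m below the top of the plate, so the highest point sits at h_top = 8.39143 − 1.295 = 7.09643 m below the surface.

d_top ≈ 7.096 m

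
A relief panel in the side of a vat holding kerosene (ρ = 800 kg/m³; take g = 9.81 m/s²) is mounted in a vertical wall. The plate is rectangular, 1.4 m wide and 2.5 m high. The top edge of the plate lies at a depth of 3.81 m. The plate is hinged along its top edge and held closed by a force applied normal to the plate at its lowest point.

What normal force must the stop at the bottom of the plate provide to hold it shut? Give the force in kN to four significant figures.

γ = ρg = 800 × 9.81 / 1000 = 7.848 kN/m³.
The centroid lies 2.5/2 = 1.25 m below the top edge, so the centroid depth is h_c = 3.81 + 1.25 = 5.06 m.
A = 1.4 × 2.5 = 3.5 m².
Resultant F = γ·h_c·A = 7.848 × 5.06 × 3.5 = 138.988 kN.
I_c = b·h³/12 = 1.4 × 2.5³/12 = 1.82292 m⁴.
Centre of pressure: y_p = y_c + I_c/(y_c·A) = 5.06 + 1.82292/(5.06 × 3.5) = 5.06 + 0.102932 = 5.16293 m along the plane.
The resultant acts 1.25 + 0.102932 = 1.35293 m (along the plate) below the hinge at the top edge, so the moment about the hinge is M = F × 1.35293 = 138.988 × 1.35293 = 188.041 kN·m.
A normal force at the bottom, 2.5 m from the hinge, must supply this moment: P = 188.041/2.5 = 75.2164 kN.

P ≈ 75.22 kN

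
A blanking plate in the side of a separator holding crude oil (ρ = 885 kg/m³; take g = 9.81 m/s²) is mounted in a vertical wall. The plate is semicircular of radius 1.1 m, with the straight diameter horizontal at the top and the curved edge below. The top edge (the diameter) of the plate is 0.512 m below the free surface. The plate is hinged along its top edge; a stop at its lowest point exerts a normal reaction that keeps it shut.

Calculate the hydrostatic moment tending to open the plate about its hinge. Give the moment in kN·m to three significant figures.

γ = ρg = 885 × 9.81 / 1000 = 8.68185 kN/m³.
The centroid of a semicircle lies 4r/(3π) = 0.466854 m from the diameter, here below the top edge, so the centroid depth is h_c = 0.512 + 0.466854 = 0.978854 m.
A = πr²/2 = π × 1.1²/2 = 1.90066 m².
Resultant F = γ·h_c·A = 8.68185 × 0.978854 × 1.90066 = 16.1523 kN.
I_c = (π/8 − 8/(9π))·r⁴ = 0.109757 × 1.1⁴ = 0.160695 m⁴.
Centre of pressure: y_p = y_c + I_c/(y_c·A) = 0.978854 + 0.160695/(0.978854 × 1.90066) = 0.978854 + 0.0863734 = 1.06523 m along the plane.
The resultant acts 0.466854 + 0.0863734 = 0.553227 m (along the plate) below the hinge at the top edge, so the moment about the hinge is M = F × 0.553227 = 16.1523 × 0.553227 = 8.93589 kN·m.

M ≈ 8.94 kN·m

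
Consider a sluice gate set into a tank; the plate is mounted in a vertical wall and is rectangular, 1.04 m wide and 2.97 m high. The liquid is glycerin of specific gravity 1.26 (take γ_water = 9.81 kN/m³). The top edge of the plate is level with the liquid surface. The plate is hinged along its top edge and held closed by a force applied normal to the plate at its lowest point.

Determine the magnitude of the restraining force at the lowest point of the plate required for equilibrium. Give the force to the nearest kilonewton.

γ = 1.26 × 9.81 = 12.3606 kN/m³.
The centroid lies 2.97/2 = 1.485 m below the top edge, so the centroid depth is h_c = 1.485 m.
A = 1.04 × 2.97 = 3.0888 m².
Resultant F = γ·h_c·A = 12.3606 × 1.485 × 3.0888 = 56.6964 kN.
I_c = b·h³/12 = 1.04 × 2.97³/12 = 2.2705 m⁴.
Centre of pressure: y_p = y_c + I_c/(y_c·A) = 1.485 + 2.2705/(1.485 × 3.0888) = 1.485 + 0.495 = 1.98 m along the plane.
The resultant acts 1.485 + 0.495 = 1.98 m (along the plate) below the hinge at the top edge, so the moment about the hinge is M = F × 1.98 = 56.6964 × 1.98 = 112.259 kN·m.
A normal force at the bottom, 2.97 m from the hinge, must supply this moment: P = 112.259/2.97 = 37.7976 kN.

P ≈ 38 kN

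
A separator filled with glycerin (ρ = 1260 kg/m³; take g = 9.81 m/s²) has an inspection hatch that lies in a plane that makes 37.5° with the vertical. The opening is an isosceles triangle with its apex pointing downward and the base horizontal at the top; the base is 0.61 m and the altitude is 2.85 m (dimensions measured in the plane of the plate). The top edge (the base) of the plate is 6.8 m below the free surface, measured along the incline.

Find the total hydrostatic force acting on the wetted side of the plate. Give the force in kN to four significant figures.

F ≈ 66.06 kN

γ = ρg = 1260 × 9.81 / 1000 = 12.3606 kN/m³.
The plate makes 37.5° with the vertical, i.e. θ = 90° − 37.5° = 52.5° to the horizontal. Measuring y along the incline from the free-surface line, vertical depth h = y·sinθ with sinθ = 0.793353.
With the apex down, the centroid sits h/3 = 2.85/3 = 0.95 m below the base (the top edge), so y_c = 6.8 + 0.95 = 7.75 m and h_c = 7.75 × 0.793353 = 6.14849 m.
A = ½ × 0.61 × 2.85 = 0.86925 m².
Resultant F = γ·h_c·A = 12.3606 × 6.14849 × 0.86925 = 66.0622 kN.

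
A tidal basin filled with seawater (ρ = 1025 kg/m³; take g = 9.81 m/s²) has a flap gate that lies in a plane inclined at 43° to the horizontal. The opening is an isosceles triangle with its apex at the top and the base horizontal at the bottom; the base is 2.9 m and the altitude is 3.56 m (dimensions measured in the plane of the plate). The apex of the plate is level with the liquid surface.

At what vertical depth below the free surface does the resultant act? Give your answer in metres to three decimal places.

γ = ρg = 1025 × 9.81 / 1000 = 10.05525 kN/m³.
Let θ = 43° be the plate's angle to the horizontal; measure y along the incline from where the plane meets the free surface. Vertical depth h = y·sinθ with sinθ = 0.681998.
With the apex up, the centroid sits 2h/3 = 2 × 3.56/3 = 2.37333 m below the apex, so y_c = 2.37333 m and h_c = 2.37333 × 0.681998 = 1.61861 m.
A = ½ × 2.9 × 3.56 = 5.162 m².
Resultant F = γ·h_c·A = 10.05525 × 1.61861 × 5.162 = 84.0143 kN.
I_c = b·h³/36 = 2.9 × 3.56³/36 = 3.63451 m⁴.
Centre of pressure: y_p = y_c + I_c/(y_c·A) = 2.37333 + 3.63451/(2.37333 × 5.162) = 2.37333 + 0.296667 = 2.67 m along the plane.
Vertically, h_p = y_p·sinθ = 2.67 × 0.681998 = 1.82093 m.

h_p = 1.821 m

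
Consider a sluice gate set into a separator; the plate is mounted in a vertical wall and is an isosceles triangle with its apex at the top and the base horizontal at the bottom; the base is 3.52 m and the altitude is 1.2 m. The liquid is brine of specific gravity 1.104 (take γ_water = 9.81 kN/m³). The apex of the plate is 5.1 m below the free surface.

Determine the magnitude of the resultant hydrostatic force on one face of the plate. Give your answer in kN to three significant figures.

F ≈ 135 kN

γ = 1.104 × 9.81 = 10.83024 kN/m³.
With the apex up, the centroid sits 2h/3 = 2 × 1.2/3 = 0.8 m below the apex, so the centroid depth is h_c = 5.1 + 0.8 = 5.9 m.
A = ½ × 3.52 × 1.2 = 2.112 m².
Resultant F = γ·h_c·A = 10.83024 × 5.9 × 2.112 = 134.953 kN.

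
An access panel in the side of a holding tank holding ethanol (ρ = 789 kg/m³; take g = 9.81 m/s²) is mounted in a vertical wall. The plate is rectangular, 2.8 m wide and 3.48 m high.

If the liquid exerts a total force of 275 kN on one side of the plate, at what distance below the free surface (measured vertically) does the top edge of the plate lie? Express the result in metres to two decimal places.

γ = ρg = 789 × 9.81 / 1000 = 7.74009 kN/m³.
A = 2.8 × 3.48 = 9.744 m².
From F = γ·h_c·A, the centroid depth is h_c = 275/(7.74009 × 9.744) = 3.64627 m.
The centroid lies 3.48/2 = 1.74 m below the top edge, so the top edge sits at h_top = 3.64627 − 1.74 = 1.90627 m below the surface.

d_top ≈ 1.91 m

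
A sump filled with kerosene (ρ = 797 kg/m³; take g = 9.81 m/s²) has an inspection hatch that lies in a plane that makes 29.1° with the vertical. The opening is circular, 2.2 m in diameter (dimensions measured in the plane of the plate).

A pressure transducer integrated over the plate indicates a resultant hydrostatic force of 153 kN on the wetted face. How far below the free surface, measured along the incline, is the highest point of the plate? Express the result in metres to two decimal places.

y_top ≈ 4.79 m

γ = ρg = 797 × 9.81 / 1000 = 7.81857 kN/m³.
A = π(1.1)² = 3.80133 m².
From F = γ·h_c·A, the centroid depth is h_c = 153/(7.81857 × 3.80133) = 5.14788 m.
The plate makes 29.1° with the vertical, i.e. θ = 90° − 29.1° = 60.9° to the horizontal. Measuring y along the incline from the free-surface line, vertical depth h = y·sinθ with sinθ = 0.873772.
Along the incline, y_c = h_c/sinθ = 5.14788/0.873772 = 5.89156 m.
The centroid is at the centre, 1.1 m below the top of the plate, so the highest point sits at y_top = 5.89156 − 1.1 = 4.79156 m along the incline.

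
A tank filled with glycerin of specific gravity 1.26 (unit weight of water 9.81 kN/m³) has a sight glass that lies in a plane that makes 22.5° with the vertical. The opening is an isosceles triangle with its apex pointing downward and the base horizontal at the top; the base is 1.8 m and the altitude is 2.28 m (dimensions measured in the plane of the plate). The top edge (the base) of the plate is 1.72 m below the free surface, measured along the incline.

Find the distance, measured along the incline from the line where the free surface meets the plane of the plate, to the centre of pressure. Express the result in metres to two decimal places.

y_p = 2.60 m

γ = 1.26 × 9.81 = 12.3606 kN/m³.
The plate makes 22.5° with the vertical, i.e. θ = 90° − 22.5° = 67.5° to the horizontal. Measuring y along the incline from the free-surface line, vertical depth h = y·sinθ with sinθ = 0.923880.
With the apex down, the centroid sits h/3 = 2.28/3 = 0.76 m below the base (the top edge), so y_c = 1.72 + 0.76 = 2.48 m and h_c = 2.48 × 0.923880 = 2.29122 m.
A = ½ × 1.8 × 2.28 = 2.052 m².
Resultant F = γ·h_c·A = 12.3606 × 2.29122 × 2.052 = 58.1144 kN.
I_c = b·h³/36 = 1.8 × 2.28³/36 = 0.592618 m⁴.
Centre of pressure: y_p = y_c + I_c/(y_c·A) = 2.48 + 0.592618/(2.48 × 2.052) = 2.48 + 0.116452 = 2.59645 m along the plane.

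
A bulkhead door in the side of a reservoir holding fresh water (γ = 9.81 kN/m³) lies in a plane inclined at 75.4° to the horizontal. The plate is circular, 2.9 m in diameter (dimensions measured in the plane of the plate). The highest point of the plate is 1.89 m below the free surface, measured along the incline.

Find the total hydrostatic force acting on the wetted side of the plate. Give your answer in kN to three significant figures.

γ = 9.81 kN/m³.
Let θ = 75.4° be the plate's angle to the horizontal; measure y along the incline from where the plane meets the free surface. Vertical depth h = y·sinθ with sinθ = 0.967709.
The centroid is at the centre, 1.45 m below the top of the plate, so y_c = 1.89 + 1.45 = 3.34 m and h_c = 3.34 × 0.967709 = 3.23215 m.
A = π(1.45)² = 6.6052 m².
Resultant F = γ·h_c·A = 9.81 × 3.23215 × 6.6052 = 209.434 kN.

F ≈ 209 kN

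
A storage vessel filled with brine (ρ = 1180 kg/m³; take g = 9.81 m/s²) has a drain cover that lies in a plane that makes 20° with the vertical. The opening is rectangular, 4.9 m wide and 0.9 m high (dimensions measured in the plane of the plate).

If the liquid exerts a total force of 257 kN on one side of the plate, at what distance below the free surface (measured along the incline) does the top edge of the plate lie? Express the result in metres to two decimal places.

γ = ρg = 1180 × 9.81 / 1000 = 11.5758 kN/m³.
A = 4.9 × 0.9 = 4.41 m².
From F = γ·h_c·A, the centroid depth is h_c = 257/(11.5758 × 4.41) = 5.03435 m.
The plate makes 20° with the vertical, i.e. θ = 90° − 20° = 70° to the horizontal. Measuring y along the incline from the free-surface line, vertical depth h = y·sinθ with sinθ = 0.939693.
Along the incline, y_c = h_c/sinθ = 5.03435/0.939693 = 5.35744 m.
The centroid lies 0.9/2 = 0.45 m below the top edge, so the top edge sits at y_top = 5.35744 − 0.45 = 4.90744 m along the incline.

y_top ≈ 4.91 m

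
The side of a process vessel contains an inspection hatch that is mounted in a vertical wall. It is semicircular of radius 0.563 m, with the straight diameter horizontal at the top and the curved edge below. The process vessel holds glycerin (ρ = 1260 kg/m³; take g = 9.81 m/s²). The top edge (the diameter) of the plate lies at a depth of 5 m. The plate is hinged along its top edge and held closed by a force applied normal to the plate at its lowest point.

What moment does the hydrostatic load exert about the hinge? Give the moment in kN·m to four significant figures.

M ≈ 7.840 kN·m

γ = ρg = 1260 × 9.81 / 1000 = 12.3606 kN/m³.
The centroid of a semicircle lies 4r/(3π) = 0.238945 m from the diameter, here below the top edge, so the centroid depth is h_c = 5 + 0.238945 = 5.23895 m.
A = πr²/2 = π × 0.563²/2 = 0.497894 m².
Resultant F = γ·h_c·A = 12.3606 × 5.23895 × 0.497894 = 32.2419 kN.
I_c = (π/8 − 8/(9π))·r⁴ = 0.109757 × 0.563⁴ = 0.0110272 m⁴.
Centre of pressure: y_p = y_c + I_c/(y_c·A) = 5.23895 + 0.0110272/(5.23895 × 0.497894) = 5.23895 + 0.0042275 = 5.24318 m along the plane.
The resultant acts 0.238945 + 0.0042275 = 0.243172 m (along the plate) below the hinge at the top edge, so the moment about the hinge is M = F × 0.243172 = 32.2419 × 0.243172 = 7.84033 kN·m.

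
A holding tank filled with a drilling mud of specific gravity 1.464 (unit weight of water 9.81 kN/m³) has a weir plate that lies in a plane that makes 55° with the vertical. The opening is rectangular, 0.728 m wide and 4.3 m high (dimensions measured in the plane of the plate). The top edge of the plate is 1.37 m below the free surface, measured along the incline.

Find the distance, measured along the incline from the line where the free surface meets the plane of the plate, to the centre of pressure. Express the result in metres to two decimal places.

γ = 1.464 × 9.81 = 14.36184 kN/m³.
The plate makes 55° with the vertical, i.e. θ = 90° − 55° = 35° to the horizontal. Measuring y along the incline from the free-surface line, vertical depth h = y·sinθ with sinθ = 0.573576.
The centroid lies 4.3/2 = 2.15 m below the top edge, so y_c = 1.37 + 2.15 = 3.52 m and h_c = 3.52 × 0.573576 = 2.01899 m.
A = 0.728 × 4.3 = 3.1304 m².
Resultant F = γ·h_c·A = 14.36184 × 2.01899 × 3.1304 = 90.7704 kN.
I_c = b·h³/12 = 0.728 × 4.3³/12 = 4.82342 m⁴.
Centre of pressure: y_p = y_c + I_c/(y_c·A) = 3.52 + 4.82342/(3.52 × 3.1304) = 3.52 + 0.437736 = 3.95774 m along the plane.

y_p = 3.96 m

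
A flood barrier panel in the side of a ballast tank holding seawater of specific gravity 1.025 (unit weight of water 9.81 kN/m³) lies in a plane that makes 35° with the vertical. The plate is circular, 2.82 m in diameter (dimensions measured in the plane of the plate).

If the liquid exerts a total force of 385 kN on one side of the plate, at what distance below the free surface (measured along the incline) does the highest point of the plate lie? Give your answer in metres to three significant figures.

γ = 1.025 × 9.81 = 10.05525 kN/m³.
A = π(1.41)² = 6.2458 m².
From F = γ·h_c·A, the centroid depth is h_c = 385/(10.05525 × 6.2458) = 6.13027 m.
The plate makes 35° with the vertical, i.e. θ = 90° − 35° = 55° to the horizontal. Measuring y along the incline from the free-surface line, vertical depth h = y·sinθ with sinθ = 0.819152.
Along the incline, y_c = h_c/sinθ = 6.13027/0.819152 = 7.48368 m.
The centroid is at the centre, 1.41 m below the top of the plate, so the highest point sits at y_top = 7.48368 − 1.41 = 6.07368 m along the incline.

y_top ≈ 6.07 m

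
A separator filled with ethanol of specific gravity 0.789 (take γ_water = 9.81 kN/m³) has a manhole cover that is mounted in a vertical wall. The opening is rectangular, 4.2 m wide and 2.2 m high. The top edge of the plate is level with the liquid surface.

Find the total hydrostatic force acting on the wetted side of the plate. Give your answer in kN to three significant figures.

F ≈ 78.7 kN

γ = 0.789 × 9.81 = 7.74009 kN/m³.
The centroid lies 2.2/2 = 1.1 m below the top edge, so the centroid depth is h_c = 1.1 m.
A = 4.2 × 2.2 = 9.24 m².
Resultant F = γ·h_c·A = 7.74009 × 1.1 × 9.24 = 78.6703 kN.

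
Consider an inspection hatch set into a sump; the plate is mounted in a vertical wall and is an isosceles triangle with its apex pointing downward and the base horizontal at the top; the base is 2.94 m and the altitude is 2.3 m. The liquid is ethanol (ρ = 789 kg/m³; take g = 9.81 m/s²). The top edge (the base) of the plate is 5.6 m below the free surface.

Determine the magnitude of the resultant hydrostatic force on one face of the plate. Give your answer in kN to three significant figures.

γ = ρg = 789 × 9.81 / 1000 = 7.74009 kN/m³.
With the apex down, the centroid sits h/3 = 2.3/3 = 0.766667 m below the base (the top edge), so the centroid depth is h_c = 5.6 + 0.766667 = 6.36667 m.
A = ½ × 2.94 × 2.3 = 3.381 m².
Resultant F = γ·h_c·A = 7.74009 × 6.36667 × 3.381 = 166.611 kN.

F ≈ 167 kN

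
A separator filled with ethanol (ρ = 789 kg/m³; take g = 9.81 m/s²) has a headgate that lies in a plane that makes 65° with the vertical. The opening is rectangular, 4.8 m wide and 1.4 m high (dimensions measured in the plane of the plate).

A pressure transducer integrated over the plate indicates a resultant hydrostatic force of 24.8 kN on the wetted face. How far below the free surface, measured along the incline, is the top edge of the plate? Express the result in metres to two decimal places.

γ = ρg = 789 × 9.81 / 1000 = 7.74009 kN/m³.
A = 4.8 × 1.4 = 6.72 m².
From F = γ·h_c·A, the centroid depth is h_c = 24.8/(7.74009 × 6.72) = 0.4768 m.
The plate makes 65° with the vertical, i.e. θ = 90° − 65° = 25° to the horizontal. Measuring y along the incline from the free-surface line, vertical depth h = y·sinθ with sinθ = 0.422618.
Along the incline, y_c = h_c/sinθ = 0.4768/0.422618 = 1.12821 m.
The centroid lies 1.4/2 = 0.7 m below the top edge, so the top edge sits at y_top = 1.12821 − 0.7 = 0.42821 m along the incline.

y_top ≈ 0.43 m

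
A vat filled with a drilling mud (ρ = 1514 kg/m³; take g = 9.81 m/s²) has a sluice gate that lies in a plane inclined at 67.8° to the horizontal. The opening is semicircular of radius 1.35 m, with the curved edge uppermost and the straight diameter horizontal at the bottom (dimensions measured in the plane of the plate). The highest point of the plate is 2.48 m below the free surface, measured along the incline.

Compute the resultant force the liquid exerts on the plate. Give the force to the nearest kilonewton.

γ = ρg = 1514 × 9.81 / 1000 = 14.85234 kN/m³.
Let θ = 67.8° be the plate's angle to the horizontal; measure y along the incline from where the plane meets the free surface. Vertical depth h = y·sinθ with sinθ = 0.925871.
The centroid lies 4r/(3π) = 0.572958 m above the diameter, so r − 4r/(3π) = 1.35 − 0.572958 = 0.777042 m below the topmost point, so y_c = 2.48 + 0.777042 = 3.25704 m and h_c = 3.25704 × 0.925871 = 3.0156 m.
A = πr²/2 = π × 1.35²/2 = 2.86278 m².
Resultant F = γ·h_c·A = 14.85234 × 3.0156 × 2.86278 = 128.22 kN.

F ≈ 128 kN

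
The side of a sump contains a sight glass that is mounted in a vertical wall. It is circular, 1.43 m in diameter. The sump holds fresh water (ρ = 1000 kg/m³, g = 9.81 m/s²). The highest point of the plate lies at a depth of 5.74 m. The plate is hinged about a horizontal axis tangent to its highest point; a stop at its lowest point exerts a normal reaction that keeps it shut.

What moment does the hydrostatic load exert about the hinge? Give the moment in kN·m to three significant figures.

γ = ρg = 1000 × 9.81 = 9810 N/m³ = 9.81 kN/m³.
The centroid is at the centre, 0.715 m below the top of the plate, so the centroid depth is h_c = 5.74 + 0.715 = 6.455 m.
A = π(0.715)² = 1.60606 m².
Resultant F = γ·h_c·A = 9.81 × 6.455 × 1.60606 = 101.701 kN.
I_c = πr⁴/4 = π × 0.715⁴/4 = 0.205265 m⁴.
Centre of pressure: y_p = y_c + I_c/(y_c·A) = 6.455 + 0.205265/(6.455 × 1.60606) = 6.455 + 0.0197996 = 6.4748 m along the plane.
The resultant acts 0.715 + 0.0197996 = 0.7348 m (along the plate) below the hinge at the top edge, so the moment about the hinge is M = F × 0.7348 = 101.701 × 0.7348 = 74.7299 kN·m.

M ≈ 74.7 kN·m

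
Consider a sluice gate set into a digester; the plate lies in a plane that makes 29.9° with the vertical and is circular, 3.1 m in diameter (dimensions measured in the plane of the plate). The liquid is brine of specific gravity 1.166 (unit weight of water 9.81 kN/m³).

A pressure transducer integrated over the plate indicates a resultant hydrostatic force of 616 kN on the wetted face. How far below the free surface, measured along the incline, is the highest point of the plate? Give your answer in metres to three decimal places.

γ = 1.166 × 9.81 = 11.43846 kN/m³.
A = π(1.55)² = 7.54768 m².
From F = γ·h_c·A, the centroid depth is h_c = 616/(11.43846 × 7.54768) = 7.13509 m.
The plate makes 29.9° with the vertical, i.e. θ = 90° − 29.9° = 60.1° to the horizontal. Measuring y along the incline from the free-surface line, vertical depth h = y·sinθ with sinθ = 0.866897.
Along the incline, y_c = h_c/sinθ = 7.13509/0.866897 = 8.23061 m.
The centroid is at the centre, 1.55 m below the top of the plate, so the highest point sits at y_top = 8.23061 − 1.55 = 6.68061 m along the incline.

y_top ≈ 6.681 m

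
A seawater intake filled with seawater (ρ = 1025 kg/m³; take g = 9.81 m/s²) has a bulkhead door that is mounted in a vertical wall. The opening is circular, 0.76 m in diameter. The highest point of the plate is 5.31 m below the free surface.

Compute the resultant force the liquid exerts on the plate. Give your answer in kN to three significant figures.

γ = ρg = 1025 × 9.81 / 1000 = 10.05525 kN/m³.
The centroid is at the centre, 0.38 m below the top of the plate, so the centroid depth is h_c = 5.31 + 0.38 = 5.69 m.
A = π(0.38)² = 0.453646 m².
Resultant F = γ·h_c·A = 10.05525 × 5.69 × 0.453646 = 25.9551 kN.

F ≈ 26.0 kN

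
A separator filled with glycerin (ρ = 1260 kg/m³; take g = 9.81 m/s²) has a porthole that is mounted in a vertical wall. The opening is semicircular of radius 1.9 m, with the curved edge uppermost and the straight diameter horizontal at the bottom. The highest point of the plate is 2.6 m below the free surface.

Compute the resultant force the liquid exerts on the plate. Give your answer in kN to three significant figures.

F ≈ 259 kN

γ = ρg = 1260 × 9.81 / 1000 = 12.3606 kN/m³.
The centroid lies 4r/(3π) = 0.806385 m above the diameter, so r − 4r/(3π) = 1.9 − 0.806385 = 1.09361 m below the topmost point, so the centroid depth is h_c = 2.6 + 1.09361 = 3.69361 m.
A = πr²/2 = π × 1.9²/2 = 5.67057 m².
Resultant F = γ·h_c·A = 12.3606 × 3.69361 × 5.67057 = 258.891 kN.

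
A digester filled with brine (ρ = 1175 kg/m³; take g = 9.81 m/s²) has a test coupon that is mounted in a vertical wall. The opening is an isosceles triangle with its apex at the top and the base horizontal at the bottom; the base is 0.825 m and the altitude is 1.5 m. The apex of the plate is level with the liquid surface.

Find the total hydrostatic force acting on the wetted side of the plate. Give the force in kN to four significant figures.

γ = ρg = 1175 × 9.81 / 1000 = 11.52675 kN/m³.
With the apex up, the centroid sits 2h/3 = 2 × 1.5/3 = 1 m below the apex, so the centroid depth is h_c = 1 m.
A = ½ × 0.825 × 1.5 = 0.61875 m².
Resultant F = γ·h_c·A = 11.52675 × 1 × 0.61875 = 7.13218 kN.

F ≈ 7.132 kN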